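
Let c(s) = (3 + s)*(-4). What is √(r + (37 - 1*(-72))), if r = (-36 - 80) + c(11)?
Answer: 3*I*√7 ≈ 7.9373*I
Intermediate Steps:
c(s) = -12 - 4*s
r = -172 (r = (-36 - 80) + (-12 - 4*11) = -116 + (-12 - 44) = -116 - 56 = -172)
√(r + (37 - 1*(-72))) = √(-172 + (37 - 1*(-72))) = √(-172 + (37 + 72)) = √(-172 + 109) = √(-63) = 3*I*√7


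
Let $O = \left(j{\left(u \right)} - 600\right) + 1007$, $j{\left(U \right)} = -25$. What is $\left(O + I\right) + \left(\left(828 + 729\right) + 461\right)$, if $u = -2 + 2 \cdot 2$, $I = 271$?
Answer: $2671$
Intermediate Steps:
$u = 2$ ($u = -2 + 4 = 2$)
$O = 382$ ($O = \left(-25 - 600\right) + 1007 = -625 + 1007 = 382$)
$\left(O + I\right) + \left(\left(828 + 729\right) + 461\right) = \left(382 + 271\right) + \left(\left(828 + 729\right) + 461\right) = 653 + \left(1557 + 461\right) = 653 + 2018 = 2671$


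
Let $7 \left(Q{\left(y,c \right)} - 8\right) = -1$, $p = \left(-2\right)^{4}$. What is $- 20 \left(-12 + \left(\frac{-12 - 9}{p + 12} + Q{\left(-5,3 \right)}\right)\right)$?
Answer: $\frac{685}{7} \approx 97.857$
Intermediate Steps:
$p = 16$
$Q{\left(y,c \right)} = \frac{55}{7}$ ($Q{\left(y,c \right)} = 8 + \frac{1}{7} \left(-1\right) = 8 - \frac{1}{7} = \frac{55}{7}$)
$- 20 \left(-12 + \left(\frac{-12 - 9}{p + 12} + Q{\left(-5,3 \right)}\right)\right) = - 20 \left(-12 + \left(\frac{-12 - 9}{16 + 12} + \frac{55}{7}\right)\right) = - 20 \left(-12 + \left(- \frac{21}{28} + \frac{55}{7}\right)\right) = - 20 \left(-12 + \left(\left(-21\right) \frac{1}{28} + \frac{55}{7}\right)\right) = - 20 \left(-12 + \left(- \frac{3}{4} + \frac{55}{7}\right)\right) = - 20 \left(-12 + \frac{199}{28}\right) = \left(-20\right) \left(- \frac{137}{28}\right) = \frac{685}{7}$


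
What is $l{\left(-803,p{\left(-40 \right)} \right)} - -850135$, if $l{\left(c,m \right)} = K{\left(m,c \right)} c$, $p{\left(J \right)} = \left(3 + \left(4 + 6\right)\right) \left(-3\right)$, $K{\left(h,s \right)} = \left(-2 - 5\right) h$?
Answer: $630916$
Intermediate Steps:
$K{\left(h,s \right)} = - 7 h$
$p{\left(J \right)} = -39$ ($p{\left(J \right)} = \left(3 + 10\right) \left(-3\right) = 13 \left(-3\right) = -39$)
$l{\left(c,m \right)} = - 7 c m$ ($l{\left(c,m \right)} = - 7 m c = - 7 c m$)
$l{\left(-803,p{\left(-40 \right)} \right)} - -850135 = \left(-7\right) \left(-803\right) \left(-39\right) - -850135 = -219219 + 850135 = 630916$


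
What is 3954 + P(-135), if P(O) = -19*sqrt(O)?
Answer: 3954 - 57*I*sqrt(15) ≈ 3954.0 - 220.76*I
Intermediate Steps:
3954 + P(-135) = 3954 - 57*I*sqrt(15)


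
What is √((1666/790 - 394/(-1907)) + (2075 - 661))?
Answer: √803628953993815/753265 ≈ 37.634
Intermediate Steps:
√((1666/790 - 394/(-1907)) + (2075 - 661)) = √((1666*(1/790) - 394*(-1/1907)) + 1414) = √((833/395 + 394/1907) + 1414) = √(1744161/753265 + 1414) = √(1066860871/753265) = √803628953993815/753265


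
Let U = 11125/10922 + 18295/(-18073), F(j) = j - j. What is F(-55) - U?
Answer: -1244135/197393306 ≈ -0.0063028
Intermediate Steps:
F(j) = 0
U = 1244135/197393306 (U = 11125*(1/10922) + 18295*(-1/18073) = 11125/10922 - 18295/18073 = 1244135/197393306 ≈ 0.0063028)
F(-55) - U = 0 - 1*1244135/197393306 = 0 - 1244135/197393306 = -1244135/197393306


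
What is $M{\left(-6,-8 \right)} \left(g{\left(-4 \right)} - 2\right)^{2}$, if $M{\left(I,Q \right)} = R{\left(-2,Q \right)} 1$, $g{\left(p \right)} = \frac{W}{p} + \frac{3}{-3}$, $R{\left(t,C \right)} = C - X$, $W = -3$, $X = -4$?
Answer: $- \frac{81}{4} \approx -20.25$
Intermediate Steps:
$R{\left(t,C \right)} = 4 + C$ ($R{\left(t,C \right)} = C - -4 = C + 4 = 4 + C$)
$g{\left(p \right)} = -1 - \frac{3}{p}$ ($g{\left(p \right)} = - \frac{3}{p} + \frac{3}{-3} = - \frac{3}{p} + 3 \left(- \frac{1}{3}\right) = - \frac{3}{p} - 1 = -1 - \frac{3}{p}$)
$M{\left(I,Q \right)} = 4 + Q$ ($M{\left(I,Q \right)} = \left(4 + Q\right) 1 = 4 + Q$)
$M{\left(-6,-8 \right)} \left(g{\left(-4 \right)} - 2\right)^{2} = \left(4 - 8\right) \left(\frac{-3 - -4}{-4} - 2\right)^{2} = - 4 \left(- \frac{-3 + 4}{4} - 2\right)^{2} = - 4 \left(\left(- \frac{1}{4}\right) 1 - 2\right)^{2} = - 4 \left(- \frac{1}{4} - 2\right)^{2} = - 4 \left(- \frac{9}{4}\right)^{2} = \left(-4\right) \frac{81}{16} = - \frac{81}{4}$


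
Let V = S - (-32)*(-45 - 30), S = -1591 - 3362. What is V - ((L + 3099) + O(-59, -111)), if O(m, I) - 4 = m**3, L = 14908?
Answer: 180015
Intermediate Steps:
S = -4953
O(m, I) = 4 + m**3
V = -7353 (V = -4953 - (-32)*(-45 - 30) = -4953 - (-32)*(-75) = -4953 - 1*2400 = -4953 - 2400 = -7353)
V - ((L + 3099) + O(-59, -111)) = -7353 - ((14908 + 3099) + (4 + (-59)**3)) = -7353 - (18007 + (4 - 205379)) = -7353 - (18007 - 205375) = -7353 - 1*(-187368) = -7353 + 187368 = 180015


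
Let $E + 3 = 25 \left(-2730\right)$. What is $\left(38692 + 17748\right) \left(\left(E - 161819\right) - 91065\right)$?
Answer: $-18124972280$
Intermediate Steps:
$E = -68253$ ($E = -3 + 25 \left(-2730\right) = -3 - 68250 = -68253$)
$\left(38692 + 17748\right) \left(\left(E - 161819\right) - 91065\right) = \left(38692 + 17748\right) \left(\left(-68253 - 161819\right) - 91065\right) = 56440 \left(-230072 - 91065\right) = 56440 \left(-321137\right) = -18124972280$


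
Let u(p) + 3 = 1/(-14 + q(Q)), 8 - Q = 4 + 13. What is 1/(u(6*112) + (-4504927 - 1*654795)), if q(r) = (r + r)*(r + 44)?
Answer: -644/3322862901 ≈ -1.9381e-7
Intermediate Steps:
Q = -9 (Q = 8 - (4 + 13) = 8 - 1*17 = 8 - 17 = -9)
q(r) = 2*r*(44 + r) (q(r) = (2*r)*(44 + r) = 2*r*(44 + r))
u(p) = -1933/644 (u(p) = -3 + 1/(-14 + 2*(-9)*(44 - 9)) = -3 + 1/(-14 + 2*(-9)*35) = -3 + 1/(-14 - 630) = -3 + 1/(-644) = -3 - 1/644 = -1933/644)
1/(u(6*112) + (-4504927 - 1*654795)) = 1/(-1933/644 + (-4504927 - 1*654795)) = 1/(-1933/644 + (-4504927 - 654795)) = 1/(-1933/644 - 5159722) = 1/(-3322862901/644) = -644/3322862901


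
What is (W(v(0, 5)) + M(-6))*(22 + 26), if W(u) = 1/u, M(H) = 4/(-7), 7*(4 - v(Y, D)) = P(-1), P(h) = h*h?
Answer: -944/63 ≈ -14.984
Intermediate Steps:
P(h) = h²
v(Y, D) = 27/7 (v(Y, D) = 4 - ⅐*(-1)² = 4 - ⅐*1 = 4 - ⅐ = 27/7)
M(H) = -4/7 (M(H) = 4*(-⅐) = -4/7)
W(u) = 1/u
(W(v(0, 5)) + M(-6))*(22 + 26) = (1/(27/7) - 4/7)*(22 + 26) = (7/27 - 4/7)*48 = -59/189*48 = -944/63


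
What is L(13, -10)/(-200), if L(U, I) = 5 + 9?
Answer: -7/100 ≈ -0.070000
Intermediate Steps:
L(U, I) = 14
L(13, -10)/(-200) = 14/(-200) = 14*(-1/200) = -7/100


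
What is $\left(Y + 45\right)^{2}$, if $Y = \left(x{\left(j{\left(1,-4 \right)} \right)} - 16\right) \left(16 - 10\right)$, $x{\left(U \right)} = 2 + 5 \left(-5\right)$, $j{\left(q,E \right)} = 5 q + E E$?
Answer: $35721$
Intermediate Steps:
$j{\left(q,E \right)} = E^{2} + 5 q$ ($j{\left(q,E \right)} = 5 q + E^{2} = E^{2} + 5 q$)
$x{\left(U \right)} = -23$ ($x{\left(U \right)} = 2 - 25 = -23$)
$Y = -234$ ($Y = \left(-23 - 16\right) \left(16 - 10\right) = \left(-39\right) 6 = -234$)
$\left(Y + 45\right)^{2} = \left(-234 + 45\right)^{2} = \left(-189\right)^{2} = 35721$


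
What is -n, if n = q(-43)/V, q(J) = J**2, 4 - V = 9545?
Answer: 1849/9541 ≈ 0.19380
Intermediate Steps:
V = -9541 (V = 4 - 1*9545 = 4 - 9545 = -9541)
n = -1849/9541 (n = (-43)**2/(-9541) = 1849*(-1/9541) = -1849/9541 ≈ -0.19380)
-n = -1*(-1849/9541) = 1849/9541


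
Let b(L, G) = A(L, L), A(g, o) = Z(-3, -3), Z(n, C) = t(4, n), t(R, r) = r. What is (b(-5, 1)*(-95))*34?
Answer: 9690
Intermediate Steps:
Z(n, C) = n
A(g, o) = -3
b(L, G) = -3
(b(-5, 1)*(-95))*34 = -3*(-95)*34 = 285*34 = 9690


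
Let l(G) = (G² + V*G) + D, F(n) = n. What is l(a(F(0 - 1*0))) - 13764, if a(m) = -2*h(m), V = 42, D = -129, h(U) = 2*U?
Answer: -13893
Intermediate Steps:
a(m) = -4*m
l(G) = -129 + G² + 42*G (l(G) = (G² + 42*G) - 129 = -129 + G² + 42*G)
l(a(F(0 - 1*0))) - 13764 = (-129 + (-4*(0 - 1*0))² + 42*(-4*(0 - 1*0))) - 13764 = (-129 + (-4*(0 + 0))² + 42*(-4*(0 + 0))) - 13764 = (-129 + (-4*0)² + 42*(-4*0)) - 13764 = (-129 + 0² + 42*0) - 13764 = (-129 + 0 + 0) - 13764 = -129 - 13764 = -13893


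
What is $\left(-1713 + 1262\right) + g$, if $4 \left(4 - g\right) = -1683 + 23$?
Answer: $-32$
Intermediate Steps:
$g = 419$ ($g = 4 - \frac{-1683 + 23}{4} = 4 - -415 = 4 + 415 = 419$)
$\left(-1713 + 1262\right) + g = \left(-1713 + 1262\right) + 419 = -451 + 419 = -32$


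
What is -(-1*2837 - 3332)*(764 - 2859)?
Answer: -12924055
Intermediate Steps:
-(-1*2837 - 3332)*(764 - 2859) = -(-2837 - 3332)*(-2095) = -(-6169)*(-2095) = -1*12924055 = -12924055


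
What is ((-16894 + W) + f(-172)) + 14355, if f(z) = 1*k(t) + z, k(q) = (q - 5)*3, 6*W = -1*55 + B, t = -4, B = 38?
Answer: -16445/6 ≈ -2740.8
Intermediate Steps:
W = -17/6 (W = (-1*55 + 38)/6 = (-55 + 38)/6 = (⅙)*(-17) = -17/6 ≈ -2.8333)
k(q) = -15 + 3*q (k(q) = (-5 + q)*3 = -15 + 3*q)
f(z) = -27 + z (f(z) = 1*(-15 + 3*(-4)) + z = 1*(-15 - 12) + z = 1*(-27) + z = -27 + z)
((-16894 + W) + f(-172)) + 14355 = ((-16894 - 17/6) + (-27 - 172)) + 14355 = (-101381/6 - 199) + 14355 = -102575/6 + 14355 = -16445/6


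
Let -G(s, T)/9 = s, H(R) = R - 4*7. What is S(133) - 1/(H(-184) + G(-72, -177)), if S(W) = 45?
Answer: 19619/436 ≈ 44.998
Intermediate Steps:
H(R) = -28 + R (H(R) = R - 28 = -28 + R)
G(s, T) = -9*s
S(133) - 1/(H(-184) + G(-72, -177)) = 45 - 1/((-28 - 184) - 9*(-72)) = 45 - 1/(-212 + 648) = 45 - 1/436 = 19619/436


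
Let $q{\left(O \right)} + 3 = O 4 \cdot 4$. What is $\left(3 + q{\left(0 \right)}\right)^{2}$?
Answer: $0$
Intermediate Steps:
$q{\left(O \right)} = -3 + 16 O$ ($q{\left(O \right)} = -3 + O 4 \cdot 4 = -3 + 4 O 4 = -3 + 16 O$)
$\left(3 + q{\left(0 \right)}\right)^{2} = \left(3 + \left(-3 + 16 \cdot 0\right)\right)^{2} = \left(3 + \left(-3 + 0\right)\right)^{2} = \left(3 - 3\right)^{2} = 0^{2} = 0$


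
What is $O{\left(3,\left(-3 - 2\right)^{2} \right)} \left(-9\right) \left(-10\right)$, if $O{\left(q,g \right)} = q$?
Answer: $270$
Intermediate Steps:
$O{\left(3,\left(-3 - 2\right)^{2} \right)} \left(-9\right) \left(-10\right) = 3 \left(-9\right) \left(-10\right) = \left(-27\right) \left(-10\right) = 270$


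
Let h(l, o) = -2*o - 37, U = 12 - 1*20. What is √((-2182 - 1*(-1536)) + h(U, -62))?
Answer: I*√559 ≈ 23.643*I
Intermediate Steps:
U = -8 (U = 12 - 20 = -8)
h(l, o) = -37 - 2*o
√((-2182 - 1*(-1536)) + h(U, -62)) = √((-2182 - 1*(-1536)) + (-37 - 2*(-62))) = √((-2182 + 1536) + (-37 + 124)) = √(-646 + 87) = √(-559) = I*√559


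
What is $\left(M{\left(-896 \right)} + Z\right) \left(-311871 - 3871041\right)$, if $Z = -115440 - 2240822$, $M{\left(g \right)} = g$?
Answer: $9859784484096$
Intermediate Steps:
$Z = -2356262$
$\left(M{\left(-896 \right)} + Z\right) \left(-311871 - 3871041\right) = \left(-896 - 2356262\right) \left(-311871 - 3871041\right) = \left(-2357158\right) \left(-4182912\right) = 9859784484096$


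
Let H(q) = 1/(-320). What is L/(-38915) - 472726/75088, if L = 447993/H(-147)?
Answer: 1074605135059/292204952 ≈ 3677.6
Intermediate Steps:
H(q) = -1/320
L = -143357760 (L = 447993/(-1/320) = 447993*(-320) = -143357760)
L/(-38915) - 472726/75088 = -143357760/(-38915) - 472726/75088 = -143357760*(-1/38915) - 472726*1/75088 = 28671552/7783 - 236363/37544 = 1074605135059/292204952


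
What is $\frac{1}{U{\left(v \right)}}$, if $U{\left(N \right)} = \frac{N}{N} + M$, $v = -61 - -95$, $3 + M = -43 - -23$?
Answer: $- \frac{1}{22} \approx -0.045455$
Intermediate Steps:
$M = -23$ ($M = -3 - 20 = -23$)
$v = 34$ ($v = -61 + 95 = 34$)
$U{\left(N \right)} = -22$ ($U{\left(N \right)} = \frac{N}{N} - 23 = 1 - 23 = -22$)
$\frac{1}{U{\left(v \right)}} = \frac{1}{-22} = - \frac{1}{22}$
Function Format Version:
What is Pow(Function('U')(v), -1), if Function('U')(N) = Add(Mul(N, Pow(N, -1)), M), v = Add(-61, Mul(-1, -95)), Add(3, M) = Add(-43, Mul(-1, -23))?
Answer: Rational(-1, 22) ≈ -0.045455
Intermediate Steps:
M = -23 (M = Add(-3, Add(-43, Mul(-1, -23))) = Add(-3, Add(-43, 23)) = Add(-3, -20) = -23)
v = 34 (v = Add(-61, 95) = 34)
Function('U')(N) = -22 (Function('U')(N) = Add(Mul(N, Pow(N, -1)), -23) = Add(1, -23) = -22)
Pow(Function('U')(v), -1) = Pow(-22, -1) = Rational(-1, 22)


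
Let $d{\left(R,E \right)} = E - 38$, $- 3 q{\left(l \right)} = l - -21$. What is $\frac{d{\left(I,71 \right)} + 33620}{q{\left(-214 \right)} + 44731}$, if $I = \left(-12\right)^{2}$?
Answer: $\frac{100959}{134386} \approx 0.75126$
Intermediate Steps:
$I = 144$
$q{\left(l \right)} = -7 - \frac{l}{3}$ ($q{\left(l \right)} = - \frac{l - -21}{3} = - \frac{l + 21}{3} = - \frac{21 + l}{3} = -7 - \frac{l}{3}$)
$d{\left(R,E \right)} = -38 + E$
$\frac{d{\left(I,71 \right)} + 33620}{q{\left(-214 \right)} + 44731} = \frac{\left(-38 + 71\right) + 33620}{\left(-7 - - \frac{214}{3}\right) + 44731} = \frac{33 + 33620}{\left(-7 + \frac{214}{3}\right) + 44731} = \frac{33653}{\frac{193}{3} + 44731} = \frac{33653}{\frac{134386}{3}} = 33653 \cdot \frac{3}{134386} = \frac{100959}{134386}$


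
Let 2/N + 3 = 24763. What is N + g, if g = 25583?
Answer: 316717541/12380 ≈ 25583.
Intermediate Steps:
N = 1/12380 (N = 2/(-3 + 24763) = 2/24760 = 2*(1/24760) = 1/12380 ≈ 8.0775e-5)
N + g = 1/12380 + 25583 = 316717541/12380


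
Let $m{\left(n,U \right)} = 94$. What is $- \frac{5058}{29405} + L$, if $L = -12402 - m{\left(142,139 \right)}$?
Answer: $- \frac{367449938}{29405} \approx -12496.0$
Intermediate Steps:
$L = -12496$ ($L = -12402 - 94 = -12496$)
$- \frac{5058}{29405} + L = - \frac{5058}{29405} - 12496 = - \frac{367449938}{29405}$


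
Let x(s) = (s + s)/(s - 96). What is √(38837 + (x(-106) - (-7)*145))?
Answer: √406540958/101 ≈ 199.63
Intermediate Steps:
x(s) = 2*s/(-96 + s) (x(s) = (2*s)/(-96 + s) = 2*s/(-96 + s))
√(38837 + (x(-106) - (-7)*145)) = √(38837 + (2*(-106)/(-96 - 106) - (-7)*145)) = √(38837 + (2*(-106)/(-202) - 1*(-1015))) = √(38837 + (2*(-106)*(-1/202) + 1015)) = √(38837 + (106/101 + 1015)) = √(38837 + 102621/101) = √(4025158/101) = √406540958/101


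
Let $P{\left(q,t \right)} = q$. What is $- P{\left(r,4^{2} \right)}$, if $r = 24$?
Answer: $-24$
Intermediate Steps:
$- P{\left(r,4^{2} \right)} = \left(-1\right) 24 = -24$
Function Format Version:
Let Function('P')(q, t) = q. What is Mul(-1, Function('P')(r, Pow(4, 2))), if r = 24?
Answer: -24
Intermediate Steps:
Mul(-1, Function('P')(r, Pow(4, 2))) = Mul(-1, 24) = -24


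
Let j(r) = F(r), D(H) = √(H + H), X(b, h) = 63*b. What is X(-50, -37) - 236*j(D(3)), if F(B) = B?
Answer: -3150 - 236*√6 ≈ -3728.1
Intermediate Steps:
D(H) = √2*√H (D(H) = √(2*H) = √2*√H)
j(r) = r
X(-50, -37) - 236*j(D(3)) = 63*(-50) - 236*√2*√3 = -3150 - 236*√6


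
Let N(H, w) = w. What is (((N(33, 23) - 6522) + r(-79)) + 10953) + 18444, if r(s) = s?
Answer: 22819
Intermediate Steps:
(((N(33, 23) - 6522) + r(-79)) + 10953) + 18444 = (((23 - 6522) - 79) + 10953) + 18444 = ((-6499 - 79) + 10953) + 18444 = (-6578 + 10953) + 18444 = 4375 + 18444 = 22819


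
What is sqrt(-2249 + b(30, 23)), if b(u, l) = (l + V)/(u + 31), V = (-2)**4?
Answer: 5*I*sqrt(334646)/61 ≈ 47.417*I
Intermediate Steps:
V = 16
b(u, l) = (16 + l)/(31 + u) (b(u, l) = (l + 16)/(u + 31) = (16 + l)/(31 + u))
sqrt(-2249 + b(30, 23)) = sqrt(-2249 + (16 + 23)/(31 + 30)) = sqrt(-2249 + 39/61) = sqrt(-137150/61) = 5*I*sqrt(334646)/61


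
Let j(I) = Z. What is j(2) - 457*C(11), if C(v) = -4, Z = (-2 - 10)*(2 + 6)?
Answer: 1732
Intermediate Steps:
Z = -96 (Z = -12*8 = -96)
j(I) = -96
j(2) - 457*C(11) = -96 - 457*(-4) = -96 + 1828 = 1732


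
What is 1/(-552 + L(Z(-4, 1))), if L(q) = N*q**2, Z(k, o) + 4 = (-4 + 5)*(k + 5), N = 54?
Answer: -1/66 ≈ -0.015152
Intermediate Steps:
Z(k, o) = 1 + k (Z(k, o) = -4 + (-4 + 5)*(k + 5) = -4 + 1*(5 + k) = -4 + (5 + k) = 1 + k)
L(q) = 54*q**2
1/(-552 + L(Z(-4, 1))) = 1/(-552 + 54*(1 - 4)**2) = 1/(-552 + 54*(-3)**2) = 1/(-552 + 54*9) = 1/(-552 + 486) = 1/(-66) = -1/66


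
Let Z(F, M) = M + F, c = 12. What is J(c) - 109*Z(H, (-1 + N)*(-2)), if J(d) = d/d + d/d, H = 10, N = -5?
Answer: -2396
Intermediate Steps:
Z(F, M) = F + M
J(d) = 2 (J(d) = 1 + 1 = 2)
J(c) - 109*Z(H, (-1 + N)*(-2)) = 2 - 109*(10 + (-1 - 5)*(-2)) = 2 - 109*(10 - 6*(-2)) = 2 - 109*(10 + 12) = 2 - 109*22 = 2 - 2398 = -2396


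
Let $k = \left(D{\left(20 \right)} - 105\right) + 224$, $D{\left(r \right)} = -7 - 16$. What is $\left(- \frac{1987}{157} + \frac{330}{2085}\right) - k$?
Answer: $- \frac{2367747}{21823} \approx -108.5$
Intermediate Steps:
$D{\left(r \right)} = -23$ ($D{\left(r \right)} = -7 - 16 = -23$)
$k = 96$ ($k = \left(-23 - 105\right) + 224 = -128 + 224 = 96$)
$\left(- \frac{1987}{157} + \frac{330}{2085}\right) - k = \left(- \frac{1987}{157} + \frac{330}{2085}\right) - 96 = \left(\left(-1987\right) \frac{1}{157} + 330 \cdot \frac{1}{2085}\right) - 96 = \left(- \frac{1987}{157} + \frac{22}{139}\right) - 96 = - \frac{272739}{21823} - 96 = - \frac{2367747}{21823}$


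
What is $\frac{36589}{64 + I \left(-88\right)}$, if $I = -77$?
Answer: $\frac{36589}{6840} \approx 5.3493$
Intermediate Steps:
$\frac{36589}{64 + I \left(-88\right)} = \frac{36589}{64 - -6776} = \frac{36589}{64 + 6776} = \frac{36589}{6840}$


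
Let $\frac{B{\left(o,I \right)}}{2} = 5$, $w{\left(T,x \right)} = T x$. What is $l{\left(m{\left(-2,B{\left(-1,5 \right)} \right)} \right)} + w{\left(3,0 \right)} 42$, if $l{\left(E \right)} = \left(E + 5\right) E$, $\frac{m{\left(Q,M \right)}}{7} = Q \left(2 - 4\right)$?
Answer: $924$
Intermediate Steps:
$B{\left(o,I \right)} = 10$ ($B{\left(o,I \right)} = 2 \cdot 5 = 10$)
$m{\left(Q,M \right)} = - 14 Q$ ($m{\left(Q,M \right)} = 7 Q \left(2 - 4\right) = 7 Q \left(-2\right) = 7 \left(- 2 Q\right) = - 14 Q$)
$l{\left(E \right)} = E \left(5 + E\right)$ ($l{\left(E \right)} = \left(5 + E\right) E = E \left(5 + E\right)$)
$l{\left(m{\left(-2,B{\left(-1,5 \right)} \right)} \right)} + w{\left(3,0 \right)} 42 = \left(-14\right) \left(-2\right) \left(5 - -28\right) + 3 \cdot 0 \cdot 42 = 28 \left(5 + 28\right) + 0 \cdot 42 = 28 \cdot 33 + 0 = 924 + 0 = 924$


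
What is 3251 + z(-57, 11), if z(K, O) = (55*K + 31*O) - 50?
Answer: 407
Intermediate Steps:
z(K, O) = -50 + 31*O + 55*K (z(K, O) = (31*O + 55*K) - 50 = -50 + 31*O + 55*K)
3251 + z(-57, 11) = 3251 + (-50 + 31*11 + 55*(-57)) = 3251 + (-50 + 341 - 3135) = 3251 - 2844 = 407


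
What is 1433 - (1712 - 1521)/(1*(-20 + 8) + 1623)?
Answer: 2308372/1611 ≈ 1432.9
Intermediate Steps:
1433 - (1712 - 1521)/(1*(-20 + 8) + 1623) = 1433 - 191/(1*(-12) + 1623) = 1433 - 191/(-12 + 1623) = 1433 - 191/1611 = 2308372/1611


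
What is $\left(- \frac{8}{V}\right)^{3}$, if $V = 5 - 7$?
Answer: $64$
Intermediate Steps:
$V = -2$
$\left(- \frac{8}{V}\right)^{3} = \left(- \frac{8}{-2}\right)^{3} = \left(\left(-8\right) \left(- \frac{1}{2}\right)\right)^{3} = 4^{3} = 64$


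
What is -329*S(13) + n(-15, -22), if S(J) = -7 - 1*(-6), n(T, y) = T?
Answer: 314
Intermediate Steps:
S(J) = -1 (S(J) = -7 + 6 = -1)
-329*S(13) + n(-15, -22) = -329*(-1) - 15 = 329 - 15 = 314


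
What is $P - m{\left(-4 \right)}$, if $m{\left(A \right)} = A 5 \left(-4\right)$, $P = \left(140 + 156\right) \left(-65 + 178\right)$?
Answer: $33368$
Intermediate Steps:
$P = 33448$ ($P = 296 \cdot 113 = 33448$)
$m{\left(A \right)} = - 20 A$ ($m{\left(A \right)} = 5 A \left(-4\right) = - 20 A$)
$P - m{\left(-4 \right)} = 33448 - \left(-20\right) \left(-4\right) = 33448 - 80 = 33368$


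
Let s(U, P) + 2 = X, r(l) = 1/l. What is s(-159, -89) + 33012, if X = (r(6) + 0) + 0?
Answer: 198061/6 ≈ 33010.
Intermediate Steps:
r(l) = 1/l
X = ⅙ (X = (1/6 + 0) + 0 = (⅙ + 0) + 0 = ⅙ + 0 = ⅙ ≈ 0.16667)
s(U, P) = -11/6 (s(U, P) = -2 + ⅙ = -11/6)
s(-159, -89) + 33012 = -11/6 + 33012 = 198061/6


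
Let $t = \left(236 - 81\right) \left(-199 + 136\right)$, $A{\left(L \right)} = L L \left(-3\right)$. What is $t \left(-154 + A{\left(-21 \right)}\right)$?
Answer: $14422905$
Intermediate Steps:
$A{\left(L \right)} = - 3 L^{2}$ ($A{\left(L \right)} = L^{2} \left(-3\right) = - 3 L^{2}$)
$t = -9765$ ($t = 155 \left(-63\right) = -9765$)
$t \left(-154 + A{\left(-21 \right)}\right) = - 9765 \left(-154 - 3 \left(-21\right)^{2}\right) = - 9765 \left(-154 - 1323\right) = \left(-9765\right) \left(-1477\right) = 14422905$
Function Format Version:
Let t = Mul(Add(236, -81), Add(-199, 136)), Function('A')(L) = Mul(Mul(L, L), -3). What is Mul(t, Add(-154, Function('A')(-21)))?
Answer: 14422905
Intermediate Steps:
Function('A')(L) = Mul(-3, Pow(L, 2)) (Function('A')(L) = Mul(Pow(L, 2), -3) = Mul(-3, Pow(L, 2)))
t = -9765 (t = Mul(155, -63) = -9765)
Mul(t, Add(-154, Function('A')(-21))) = Mul(-9765, Add(-154, Mul(-3, Pow(-21, 2)))) = Mul(-9765, Add(-154, Mul(-3, 441))) = Mul(-9765, Add(-154, -1323)) = Mul(-9765, -1477) = 14422905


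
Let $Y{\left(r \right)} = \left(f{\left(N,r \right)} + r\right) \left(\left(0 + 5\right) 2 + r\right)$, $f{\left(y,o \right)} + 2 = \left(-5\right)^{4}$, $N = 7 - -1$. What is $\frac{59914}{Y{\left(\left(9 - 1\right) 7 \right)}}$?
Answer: $\frac{29957}{22407} \approx 1.3369$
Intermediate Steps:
$N = 8$ ($N = 7 + 1 = 8$)
$f{\left(y,o \right)} = 623$ ($f{\left(y,o \right)} = -2 + \left(-5\right)^{4} = -2 + 625 = 623$)
$Y{\left(r \right)} = \left(10 + r\right) \left(623 + r\right)$ ($Y{\left(r \right)} = \left(623 + r\right) \left(\left(0 + 5\right) 2 + r\right) = \left(623 + r\right) \left(5 \cdot 2 + r\right) = \left(623 + r\right) \left(10 + r\right) = \left(10 + r\right) \left(623 + r\right)$)
$\frac{59914}{Y{\left(\left(9 - 1\right) 7 \right)}} = \frac{59914}{6230 + \left(\left(9 - 1\right) 7\right)^{2} + 633 \left(9 - 1\right) 7} = \frac{59914}{6230 + \left(8 \cdot 7\right)^{2} + 633 \cdot 8 \cdot 7} = \frac{59914}{6230 + 56^{2} + 633 \cdot 56} = \frac{59914}{6230 + 3136 + 35448} = \frac{59914}{44814} = 59914 \cdot \frac{1}{44814} = \frac{29957}{22407}$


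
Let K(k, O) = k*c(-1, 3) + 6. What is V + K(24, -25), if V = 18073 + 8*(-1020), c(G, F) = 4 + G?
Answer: 9991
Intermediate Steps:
K(k, O) = 6 + 3*k (K(k, O) = k*(4 - 1) + 6 = k*3 + 6 = 3*k + 6 = 6 + 3*k)
V = 9913 (V = 18073 - 8160 = 9913)
V + K(24, -25) = 9913 + (6 + 3*24) = 9913 + (6 + 72) = 9913 + 78 = 9991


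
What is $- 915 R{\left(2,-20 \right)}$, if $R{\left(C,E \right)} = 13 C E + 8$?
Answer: $468480$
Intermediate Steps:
$R{\left(C,E \right)} = 8 + 13 C E$ ($R{\left(C,E \right)} = 13 C E + 8 = 8 + 13 C E$)
$- 915 R{\left(2,-20 \right)} = - 915 \left(8 + 13 \cdot 2 \left(-20\right)\right) = - 915 \left(8 - 520\right) = \left(-915\right) \left(-512\right) = 468480$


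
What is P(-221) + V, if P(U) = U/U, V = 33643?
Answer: 33644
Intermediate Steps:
P(U) = 1
P(-221) + V = 1 + 33643 = 33644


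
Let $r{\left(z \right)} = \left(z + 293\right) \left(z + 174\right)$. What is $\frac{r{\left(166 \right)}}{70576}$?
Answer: $\frac{39015}{17644} \approx 2.2112$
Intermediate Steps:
$r{\left(z \right)} = \left(174 + z\right) \left(293 + z\right)$ ($r{\left(z \right)} = \left(293 + z\right) \left(174 + z\right) = \left(174 + z\right) \left(293 + z\right)$)
$\frac{r{\left(166 \right)}}{70576} = \frac{50982 + 166^{2} + 467 \cdot 166}{70576} = \left(50982 + 27556 + 77522\right) \frac{1}{70576} = 156060 \cdot \frac{1}{70576} = \frac{39015}{17644}$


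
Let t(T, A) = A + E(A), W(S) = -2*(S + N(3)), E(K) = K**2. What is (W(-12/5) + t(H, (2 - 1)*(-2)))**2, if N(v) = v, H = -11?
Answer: 16/25 ≈ 0.64000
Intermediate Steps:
W(S) = -6 - 2*S (W(S) = -2*(S + 3) = -2*(3 + S) = -6 - 2*S)
t(T, A) = A + A**2
(W(-12/5) + t(H, (2 - 1)*(-2)))**2 = ((-6 - (-24)/5) + ((2 - 1)*(-2))*(1 + (2 - 1)*(-2)))**2 = ((-6 - (-24)/5) + (1*(-2))*(1 + 1*(-2)))**2 = ((-6 - 2*(-12/5)) - 2*(1 - 2))**2 = ((-6 + 24/5) - 2*(-1))**2 = (-6/5 + 2)**2 = (4/5)**2 = 16/25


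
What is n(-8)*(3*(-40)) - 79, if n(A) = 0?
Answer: -79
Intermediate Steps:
n(-8)*(3*(-40)) - 79 = 0*(3*(-40)) - 79 = 0*(-120) - 79 = 0 - 79 = -79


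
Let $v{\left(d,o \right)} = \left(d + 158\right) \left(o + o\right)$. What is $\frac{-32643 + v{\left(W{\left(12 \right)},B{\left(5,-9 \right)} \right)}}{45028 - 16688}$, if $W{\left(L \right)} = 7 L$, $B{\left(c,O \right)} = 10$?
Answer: $- \frac{27803}{28340} \approx -0.98105$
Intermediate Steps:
$v{\left(d,o \right)} = 2 o \left(158 + d\right)$ ($v{\left(d,o \right)} = \left(158 + d\right) 2 o = 2 o \left(158 + d\right)$)
$\frac{-32643 + v{\left(W{\left(12 \right)},B{\left(5,-9 \right)} \right)}}{45028 - 16688} = \frac{-32643 + 2 \cdot 10 \left(158 + 7 \cdot 12\right)}{45028 - 16688} = \frac{-32643 + 2 \cdot 10 \left(158 + 84\right)}{28340} = \left(-32643 + 2 \cdot 10 \cdot 242\right) \frac{1}{28340} = \left(-32643 + 4840\right) \frac{1}{28340} = \left(-27803\right) \frac{1}{28340} = - \frac{27803}{28340}$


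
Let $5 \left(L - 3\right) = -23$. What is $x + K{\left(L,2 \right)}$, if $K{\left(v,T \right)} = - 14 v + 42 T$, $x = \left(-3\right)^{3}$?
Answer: $\frac{397}{5} \approx 79.4$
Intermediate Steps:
$L = - \frac{8}{5}$ ($L = 3 + \frac{1}{5} \left(-23\right) = 3 - \frac{23}{5} = - \frac{8}{5} \approx -1.6$)
$x = -27$
$x + K{\left(L,2 \right)} = -27 + \left(\left(-14\right) \left(- \frac{8}{5}\right) + 42 \cdot 2\right) = -27 + \left(\frac{112}{5} + 84\right) = -27 + \frac{532}{5} = \frac{397}{5}$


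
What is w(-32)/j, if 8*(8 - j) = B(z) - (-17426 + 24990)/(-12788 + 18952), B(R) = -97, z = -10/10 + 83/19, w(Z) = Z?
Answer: -49312/31249 ≈ -1.5780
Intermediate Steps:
z = 64/19 (z = -10*1/10 + 83*(1/19) = -1 + 83/19 = 64/19 ≈ 3.3684)
j = 31249/1541 (j = 8 - (-97 - (-17426 + 24990)/(-12788 + 18952))/8 = 8 - (-97 - 7564/6164)/8 = 8 - (-97 - 1*1891/1541)/8 = 8 - (-97 - 1891/1541)/8 = 8 - 1/8*(-151368/1541) = 8 + 18921/1541 = 31249/1541 ≈ 20.278)
w(-32)/j = -32/31249/1541 = -32*1541/31249 = -49312/31249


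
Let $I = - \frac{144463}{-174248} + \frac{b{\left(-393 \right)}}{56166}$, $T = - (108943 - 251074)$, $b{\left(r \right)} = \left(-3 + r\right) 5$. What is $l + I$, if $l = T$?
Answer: $\frac{916348689907}{6447176} \approx 1.4213 \cdot 10^{5}$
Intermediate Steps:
$b{\left(r \right)} = -15 + 5 r$
$T = 142131$ ($T = - (108943 - 251074) = \left(-1\right) \left(-142131\right) = 142131$)
$l = 142131$
$I = \frac{5117851}{6447176}$ ($I = - \frac{144463}{-174248} + \frac{-15 + 5 \left(-393\right)}{56166} = \left(-144463\right) \left(- \frac{1}{174248}\right) + \left(-15 - 1965\right) \frac{1}{56166} = \frac{6281}{7576} - \frac{30}{851} = \frac{5117851}{6447176} \approx 0.79381$)
$l + I = 142131 + \frac{5117851}{6447176} = \frac{916348689907}{6447176}$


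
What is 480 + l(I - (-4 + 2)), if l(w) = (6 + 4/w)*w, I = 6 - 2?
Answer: 520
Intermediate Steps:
I = 4
l(w) = w*(6 + 4/w)
480 + l(I - (-4 + 2)) = 480 + (4 + 6*(4 - (-4 + 2))) = 480 + (4 + 6*(4 - 1*(-2))) = 480 + (4 + 6*(4 + 2)) = 480 + (4 + 6*6) = 480 + (4 + 36) = 480 + 40 = 520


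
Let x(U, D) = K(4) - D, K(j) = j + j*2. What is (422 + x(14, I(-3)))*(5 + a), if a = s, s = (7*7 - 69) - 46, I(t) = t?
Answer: -26657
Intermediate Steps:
K(j) = 3*j (K(j) = j + 2*j = 3*j)
s = -66 (s = (49 - 69) - 46 = -20 - 46 = -66)
a = -66
x(U, D) = 12 - D (x(U, D) = 3*4 - D = 12 - D)
(422 + x(14, I(-3)))*(5 + a) = (422 + (12 - 1*(-3)))*(5 - 66) = (422 + (12 + 3))*(-61) = (422 + 15)*(-61) = 437*(-61) = -26657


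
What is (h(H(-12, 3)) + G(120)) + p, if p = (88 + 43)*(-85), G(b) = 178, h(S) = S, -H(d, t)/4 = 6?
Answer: -10981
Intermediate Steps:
H(d, t) = -24 (H(d, t) = -4*6 = -24)
p = -11135 (p = 131*(-85) = -11135)
(h(H(-12, 3)) + G(120)) + p = (-24 + 178) - 11135 = 154 - 11135 = -10981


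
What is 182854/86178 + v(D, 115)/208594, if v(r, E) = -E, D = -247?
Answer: 19066168403/8988106866 ≈ 2.1213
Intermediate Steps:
182854/86178 + v(D, 115)/208594 = 182854/86178 - 1*115/208594 = 182854*(1/86178) - 115*1/208594 = 91427/43089 - 115/208594 = 19066168403/8988106866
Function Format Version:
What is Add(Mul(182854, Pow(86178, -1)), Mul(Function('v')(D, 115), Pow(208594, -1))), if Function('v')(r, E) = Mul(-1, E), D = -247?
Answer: Rational(19066168403, 8988106866) ≈ 2.1213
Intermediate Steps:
Add(Mul(182854, Pow(86178, -1)), Mul(Function('v')(D, 115), Pow(208594, -1))) = Add(Mul(182854, Pow(86178, -1)), Mul(Mul(-1, 115), Pow(208594, -1))) = Add(Mul(182854, Rational(1, 86178)), Mul(-115, Rational(1, 208594))) = Add(Rational(91427, 43089), Rational(-115, 208594)) = Rational(19066168403, 8988106866)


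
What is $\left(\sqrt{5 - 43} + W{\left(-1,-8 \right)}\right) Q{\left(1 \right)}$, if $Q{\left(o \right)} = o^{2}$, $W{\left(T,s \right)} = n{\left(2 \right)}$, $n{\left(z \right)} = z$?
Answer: $2 + i \sqrt{38} \approx 2.0 + 6.1644 i$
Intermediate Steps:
$W{\left(T,s \right)} = 2$
$\left(\sqrt{5 - 43} + W{\left(-1,-8 \right)}\right) Q{\left(1 \right)} = \left(\sqrt{5 - 43} + 2\right) 1^{2} = \left(\sqrt{-38} + 2\right) 1 = \left(i \sqrt{38} + 2\right) 1 = \left(2 + i \sqrt{38}\right) 1 = 2 + i \sqrt{38}$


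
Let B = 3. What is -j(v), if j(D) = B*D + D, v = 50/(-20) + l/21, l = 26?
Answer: 106/21 ≈ 5.0476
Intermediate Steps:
v = -53/42 (v = 50/(-20) + 26/21 = 50*(-1/20) + 26*(1/21) = -5/2 + 26/21 = -53/42 ≈ -1.2619)
j(D) = 4*D (j(D) = 3*D + D = 4*D)
-j(v) = -4*(-53)/42 = -1*(-106/21) = 106/21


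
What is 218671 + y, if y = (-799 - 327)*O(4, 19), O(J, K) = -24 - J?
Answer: 250199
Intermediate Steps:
y = 31528 (y = (-799 - 327)*(-24 - 1*4) = -1126*(-24 - 4) = -1126*(-28) = 31528)
218671 + y = 218671 + 31528 = 250199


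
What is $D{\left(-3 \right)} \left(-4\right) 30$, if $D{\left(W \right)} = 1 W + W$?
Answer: $720$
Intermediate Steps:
$D{\left(W \right)} = 2 W$ ($D{\left(W \right)} = W + W = 2 W$)
$D{\left(-3 \right)} \left(-4\right) 30 = 2 \left(-3\right) \left(-4\right) 30 = \left(-6\right) \left(-4\right) 30 = 24 \cdot 30 = 720$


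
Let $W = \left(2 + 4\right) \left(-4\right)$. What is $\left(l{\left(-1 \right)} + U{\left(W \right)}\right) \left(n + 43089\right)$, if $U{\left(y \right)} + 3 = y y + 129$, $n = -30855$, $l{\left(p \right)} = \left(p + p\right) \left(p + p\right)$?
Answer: $8637204$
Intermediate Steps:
$l{\left(p \right)} = 4 p^{2}$ ($l{\left(p \right)} = 2 p 2 p = 4 p^{2}$)
$W = -24$ ($W = 6 \left(-4\right) = -24$)
$U{\left(y \right)} = 126 + y^{2}$ ($U{\left(y \right)} = -3 + \left(y y + 129\right) = -3 + \left(y^{2} + 129\right) = -3 + \left(129 + y^{2}\right) = 126 + y^{2}$)
$\left(l{\left(-1 \right)} + U{\left(W \right)}\right) \left(n + 43089\right) = \left(4 \left(-1\right)^{2} + \left(126 + \left(-24\right)^{2}\right)\right) \left(-30855 + 43089\right) = \left(4 \cdot 1 + \left(126 + 576\right)\right) 12234 = \left(4 + 702\right) 12234 = 706 \cdot 12234 = 8637204$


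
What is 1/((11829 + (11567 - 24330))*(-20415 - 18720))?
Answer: 1/36552090 ≈ 2.7358e-8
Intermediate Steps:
1/((11829 + (11567 - 24330))*(-20415 - 18720)) = 1/((11829 - 12763)*(-39135)) = 1/(-934*(-39135)) = 1/36552090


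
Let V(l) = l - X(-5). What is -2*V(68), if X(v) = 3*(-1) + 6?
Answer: -130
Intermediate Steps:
X(v) = 3 (X(v) = -3 + 6 = 3)
V(l) = -3 + l (V(l) = l - 1*3 = l - 3 = -3 + l)
-2*V(68) = -2*(-3 + 68) = -2*65 = -130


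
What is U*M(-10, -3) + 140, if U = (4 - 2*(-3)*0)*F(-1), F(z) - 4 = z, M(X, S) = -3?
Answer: 104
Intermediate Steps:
F(z) = 4 + z
U = 12 (U = (4 - 2*(-3)*0)*(4 - 1) = (4 + 6*0)*3 = (4 + 0)*3 = 4*3 = 12)
U*M(-10, -3) + 140 = 12*(-3) + 140 = -36 + 140 = 104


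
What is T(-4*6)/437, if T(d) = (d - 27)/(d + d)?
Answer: 17/6992 ≈ 0.0024314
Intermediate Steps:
T(d) = (-27 + d)/(2*d) (T(d) = (-27 + d)/((2*d)) = (-27 + d)*(1/(2*d)) = (-27 + d)/(2*d))
T(-4*6)/437 = ((-27 - 4*6)/(2*((-4*6))))/437 = ((1/2)*(-27 - 24)/(-24))*(1/437) = ((1/2)*(-1/24)*(-51))*(1/437) = (17/16)*(1/437) = 17/6992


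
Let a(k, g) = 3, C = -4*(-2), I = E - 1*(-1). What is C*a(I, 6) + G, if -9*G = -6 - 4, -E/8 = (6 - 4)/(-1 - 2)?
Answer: 226/9 ≈ 25.111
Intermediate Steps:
E = 16/3 (E = -8*(6 - 4)/(-1 - 2) = -16/(-3) = -16*(-1)/3 = -8*(-2/3) = 16/3 ≈ 5.3333)
I = 19/3 (I = 16/3 - 1*(-1) = 16/3 + 1 = 19/3 ≈ 6.3333)
C = 8
G = 10/9 (G = -(-6 - 4)/9 = -1/9*(-10) = 10/9 ≈ 1.1111)
C*a(I, 6) + G = 8*3 + 10/9 = 24 + 10/9 = 226/9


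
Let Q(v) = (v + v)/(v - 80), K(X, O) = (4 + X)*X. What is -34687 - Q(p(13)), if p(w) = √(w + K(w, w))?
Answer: -106939787/3083 + 240*√26/3083 ≈ -34687.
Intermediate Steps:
K(X, O) = X*(4 + X)
p(w) = √(w + w*(4 + w))
Q(v) = 2*v/(-80 + v) (Q(v) = (2*v)/(-80 + v) = 2*v/(-80 + v))
-34687 - Q(p(13)) = -34687 - 2*√(13*(5 + 13))/(-80 + √(13*(5 + 13))) = -34687 - 2*√(13*18)/(-80 + √(13*18)) = -34687 - 2*√234/(-80 + √234) = -34687 - 2*3*√26/(-80 + 3*√26) = -34687 - 6*√26/(-80 + 3*√26)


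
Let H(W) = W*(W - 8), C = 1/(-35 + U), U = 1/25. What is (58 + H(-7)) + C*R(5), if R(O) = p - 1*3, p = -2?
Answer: 142587/874 ≈ 163.14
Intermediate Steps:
U = 1/25 ≈ 0.040000
C = -25/874 (C = 1/(-35 + 1/25) = 1/(-874/25) = -25/874 ≈ -0.028604)
H(W) = W*(-8 + W)
R(O) = -5 (R(O) = -2 - 1*3 = -2 - 3 = -5)
(58 + H(-7)) + C*R(5) = (58 - 7*(-8 - 7)) - 25/874*(-5) = (58 - 7*(-15)) + 125/874 = (58 + 105) + 125/874 = 163 + 125/874 = 142587/874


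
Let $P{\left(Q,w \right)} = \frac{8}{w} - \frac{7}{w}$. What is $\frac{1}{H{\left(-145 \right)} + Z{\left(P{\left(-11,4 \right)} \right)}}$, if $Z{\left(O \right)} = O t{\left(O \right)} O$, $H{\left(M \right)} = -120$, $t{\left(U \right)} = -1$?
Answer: $- \frac{16}{1921} \approx -0.008329$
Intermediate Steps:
$P{\left(Q,w \right)} = \frac{1}{w}$
$Z{\left(O \right)} = - O^{2}$ ($Z{\left(O \right)} = O \left(-1\right) O = - O O = - O^{2}$)
$\frac{1}{H{\left(-145 \right)} + Z{\left(P{\left(-11,4 \right)} \right)}} = \frac{1}{-120 - \left(\frac{1}{4}\right)^{2}} = \frac{1}{-120 - \frac{1}{16}} = \frac{1}{- \frac{1921}{16}} = - \frac{16}{1921}$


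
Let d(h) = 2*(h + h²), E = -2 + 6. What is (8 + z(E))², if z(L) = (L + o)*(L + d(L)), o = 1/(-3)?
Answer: 258064/9 ≈ 28674.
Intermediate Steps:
o = -⅓ ≈ -0.33333
E = 4
d(h) = 2*h + 2*h²
z(L) = (-⅓ + L)*(L + 2*L*(1 + L)) (z(L) = (L - ⅓)*(L + 2*L*(1 + L)) = (-⅓ + L)*(L + 2*L*(1 + L)))
(8 + z(E))² = (8 + (⅓)*4*(-3 + 4 + 6*4*(1 + 4)))² = (8 + (⅓)*4*(-3 + 4 + 6*4*5))² = (8 + (⅓)*4*(-3 + 4 + 120))² = (8 + (⅓)*4*121)² = (8 + 484/3)² = (508/3)² = 258064/9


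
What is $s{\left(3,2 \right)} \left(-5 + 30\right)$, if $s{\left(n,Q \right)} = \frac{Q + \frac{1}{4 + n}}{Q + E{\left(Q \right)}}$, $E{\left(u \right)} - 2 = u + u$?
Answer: $\frac{375}{56} \approx 6.6964$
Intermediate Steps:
$E{\left(u \right)} = 2 + 2 u$ ($E{\left(u \right)} = 2 + \left(u + u\right) = 2 + 2 u$)
$s{\left(n,Q \right)} = \frac{Q + \frac{1}{4 + n}}{2 + 3 Q}$ ($s{\left(n,Q \right)} = \frac{Q + \frac{1}{4 + n}}{Q + \left(2 + 2 Q\right)} = \frac{Q + \frac{1}{4 + n}}{2 + 3 Q}$)
$s{\left(3,2 \right)} \left(-5 + 30\right) = \frac{1 + 4 \cdot 2 + 2 \cdot 3}{8 + 2 \cdot 3 + 12 \cdot 2 + 3 \cdot 2 \cdot 3} \left(-5 + 30\right) = \frac{1 + 8 + 6}{8 + 6 + 24 + 18} \cdot 25 = \frac{1}{56} \cdot 15 \cdot 25 = \frac{15}{56} \cdot 25 = \frac{375}{56}$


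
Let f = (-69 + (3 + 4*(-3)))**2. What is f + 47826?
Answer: 53910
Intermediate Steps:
f = 6084 (f = (-69 + (3 - 12))**2 = (-69 - 9)**2 = (-78)**2 = 6084)
f + 47826 = 6084 + 47826 = 53910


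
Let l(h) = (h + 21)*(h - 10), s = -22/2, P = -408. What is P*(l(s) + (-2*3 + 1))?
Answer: 87720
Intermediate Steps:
s = -11 (s = -22*1/2 = -11)
l(h) = (-10 + h)*(21 + h) (l(h) = (21 + h)*(-10 + h) = (-10 + h)*(21 + h))
P*(l(s) + (-2*3 + 1)) = -408*((-210 + (-11)**2 + 11*(-11)) + (-2*3 + 1)) = -408*((-210 + 121 - 121) + (-6 + 1)) = -408*(-210 - 5) = -408*(-215) = 87720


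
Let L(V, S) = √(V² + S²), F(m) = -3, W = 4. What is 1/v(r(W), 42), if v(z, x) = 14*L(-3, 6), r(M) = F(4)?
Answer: √5/210 ≈ 0.010648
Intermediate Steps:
r(M) = -3
L(V, S) = √(S² + V²)
v(z, x) = 42*√5 (v(z, x) = 14*√(6² + (-3)²) = 14*√(36 + 9) = 14*√45 = 14*(3*√5) = 42*√5)
1/v(r(W), 42) = 1/(42*√5) = √5/210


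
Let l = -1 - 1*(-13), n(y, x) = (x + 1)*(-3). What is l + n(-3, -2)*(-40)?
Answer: -108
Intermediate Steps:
n(y, x) = -3 - 3*x (n(y, x) = (1 + x)*(-3) = -3 - 3*x)
l = 12 (l = -1 + 13 = 12)
l + n(-3, -2)*(-40) = 12 + (-3 - 3*(-2))*(-40) = 12 + (-3 + 6)*(-40) = 12 + 3*(-40) = 12 - 120 = -108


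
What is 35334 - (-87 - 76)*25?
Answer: 39409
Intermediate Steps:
35334 - (-87 - 76)*25 = 35334 - (-163)*25 = 35334 - 1*(-4075) = 35334 + 4075 = 39409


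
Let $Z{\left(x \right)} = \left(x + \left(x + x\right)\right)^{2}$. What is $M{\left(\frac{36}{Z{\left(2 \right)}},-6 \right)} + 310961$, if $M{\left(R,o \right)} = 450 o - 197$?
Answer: $308064$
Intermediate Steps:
$Z{\left(x \right)} = 9 x^{2}$ ($Z{\left(x \right)} = \left(x + 2 x\right)^{2} = \left(3 x\right)^{2} = 9 x^{2}$)
$M{\left(R,o \right)} = -197 + 450 o$
$M{\left(\frac{36}{Z{\left(2 \right)}},-6 \right)} + 310961 = \left(-197 + 450 \left(-6\right)\right) + 310961 = \left(-197 - 2700\right) + 310961 = -2897 + 310961 = 308064$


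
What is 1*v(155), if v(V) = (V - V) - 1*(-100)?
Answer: 100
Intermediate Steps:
v(V) = 100 (v(V) = 0 + 100 = 100)
1*v(155) = 1*100 = 100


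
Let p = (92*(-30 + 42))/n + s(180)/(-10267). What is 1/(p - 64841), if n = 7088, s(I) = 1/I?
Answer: -818690580/53084588382083 ≈ -1.5422e-5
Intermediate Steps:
p = 127515697/818690580 (p = (92*(-30 + 42))/7088 + 1/(180*(-10267)) = (92*12)*(1/7088) + (1/180)*(-1/10267) = 1104*(1/7088) - 1/1848060 = 69/443 - 1/1848060 = 127515697/818690580 ≈ 0.15576)
1/(p - 64841) = 1/(127515697/818690580 - 64841) = 1/(-53084588382083/818690580) = -818690580/53084588382083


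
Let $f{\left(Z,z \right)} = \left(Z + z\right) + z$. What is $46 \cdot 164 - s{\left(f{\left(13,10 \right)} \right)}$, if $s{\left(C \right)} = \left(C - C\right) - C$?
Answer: $7577$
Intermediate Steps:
$f{\left(Z,z \right)} = Z + 2 z$
$s{\left(C \right)} = - C$ ($s{\left(C \right)} = 0 - C = - C$)
$46 \cdot 164 - s{\left(f{\left(13,10 \right)} \right)} = 46 \cdot 164 - - (13 + 2 \cdot 10) = 7544 - - (13 + 20) = 7544 - \left(-1\right) 33 = 7544 - -33 = 7544 + 33 = 7577$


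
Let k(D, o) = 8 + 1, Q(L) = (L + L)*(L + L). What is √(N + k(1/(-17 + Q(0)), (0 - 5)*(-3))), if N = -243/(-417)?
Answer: 6*√5143/139 ≈ 3.0956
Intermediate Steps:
Q(L) = 4*L² (Q(L) = (2*L)*(2*L) = 4*L²)
k(D, o) = 9
N = 81/139 (N = -243*(-1/417) = 81/139 ≈ 0.58273)
√(N + k(1/(-17 + Q(0)), (0 - 5)*(-3))) = √(81/139 + 9) = √(1332/139) = 6*√5143/139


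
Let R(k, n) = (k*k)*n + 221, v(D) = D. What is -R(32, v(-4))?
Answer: 3875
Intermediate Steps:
R(k, n) = 221 + n*k² (R(k, n) = k²*n + 221 = n*k² + 221 = 221 + n*k²)
-R(32, v(-4)) = -(221 - 4*32²) = -(221 - 4*1024) = -(221 - 4096) = -1*(-3875) = 3875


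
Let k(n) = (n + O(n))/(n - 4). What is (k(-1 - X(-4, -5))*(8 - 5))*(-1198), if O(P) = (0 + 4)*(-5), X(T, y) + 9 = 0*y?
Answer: 10782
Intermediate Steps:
X(T, y) = -9 (X(T, y) = -9 + 0*y = -9 + 0 = -9)
O(P) = -20 (O(P) = 4*(-5) = -20)
k(n) = (-20 + n)/(-4 + n) (k(n) = (n - 20)/(n - 4) = (-20 + n)/(-4 + n))
(k(-1 - X(-4, -5))*(8 - 5))*(-1198) = (((-20 + (-1 - 1*(-9)))/(-4 + (-1 - 1*(-9))))*(8 - 5))*(-1198) = (((-20 + (-1 + 9))/(-4 + (-1 + 9)))*3)*(-1198) = (((-20 + 8)/(-4 + 8))*3)*(-1198) = ((-12/4)*3)*(-1198) = (((1/4)*(-12))*3)*(-1198) = -3*3*(-1198) = -9*(-1198) = 10782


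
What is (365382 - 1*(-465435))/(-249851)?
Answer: -830817/249851 ≈ -3.3252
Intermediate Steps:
(365382 - 1*(-465435))/(-249851) = (365382 + 465435)*(-1/249851) = 830817*(-1/249851) = -830817/249851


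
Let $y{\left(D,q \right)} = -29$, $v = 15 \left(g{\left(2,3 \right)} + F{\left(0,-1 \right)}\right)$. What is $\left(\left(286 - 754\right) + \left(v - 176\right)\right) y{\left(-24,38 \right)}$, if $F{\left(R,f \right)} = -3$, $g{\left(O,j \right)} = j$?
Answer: $18676$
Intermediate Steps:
$v = 0$ ($v = 15 \left(3 - 3\right) = 15 \cdot 0 = 0$)
$\left(\left(286 - 754\right) + \left(v - 176\right)\right) y{\left(-24,38 \right)} = \left(\left(286 - 754\right) + \left(0 - 176\right)\right) \left(-29\right) = \left(\left(286 - 754\right) - 176\right) \left(-29\right) = \left(-468 - 176\right) \left(-29\right) = \left(-644\right) \left(-29\right) = 18676$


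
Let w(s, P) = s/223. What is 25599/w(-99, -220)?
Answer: -1902859/33 ≈ -57662.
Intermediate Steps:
w(s, P) = s/223 (w(s, P) = s*(1/223) = s/223)
25599/w(-99, -220) = 25599/(((1/223)*(-99))) = 25599/(-99/223) = 25599*(-223/99) = -1902859/33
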